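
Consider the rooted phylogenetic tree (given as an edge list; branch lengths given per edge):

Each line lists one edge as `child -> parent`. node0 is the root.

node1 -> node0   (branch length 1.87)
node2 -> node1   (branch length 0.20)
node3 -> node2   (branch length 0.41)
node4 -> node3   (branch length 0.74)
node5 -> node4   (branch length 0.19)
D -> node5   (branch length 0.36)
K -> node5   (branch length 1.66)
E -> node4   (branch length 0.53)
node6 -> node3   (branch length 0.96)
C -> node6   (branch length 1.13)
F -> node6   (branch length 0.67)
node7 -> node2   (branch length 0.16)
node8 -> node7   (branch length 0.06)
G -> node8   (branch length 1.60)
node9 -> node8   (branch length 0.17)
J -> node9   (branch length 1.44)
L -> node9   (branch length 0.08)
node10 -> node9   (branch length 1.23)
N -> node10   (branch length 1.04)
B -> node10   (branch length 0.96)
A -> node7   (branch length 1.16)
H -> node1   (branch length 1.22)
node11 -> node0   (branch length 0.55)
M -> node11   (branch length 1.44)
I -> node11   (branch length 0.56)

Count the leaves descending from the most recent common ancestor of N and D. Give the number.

The MRCA of N and D is the node subtending ((((D,K),E),(C,F)),((G,(J,L,(N,B))),A)).
That clade contains 11 terminal taxa: A, B, C, D, E, F, G, J, K, L, N.

11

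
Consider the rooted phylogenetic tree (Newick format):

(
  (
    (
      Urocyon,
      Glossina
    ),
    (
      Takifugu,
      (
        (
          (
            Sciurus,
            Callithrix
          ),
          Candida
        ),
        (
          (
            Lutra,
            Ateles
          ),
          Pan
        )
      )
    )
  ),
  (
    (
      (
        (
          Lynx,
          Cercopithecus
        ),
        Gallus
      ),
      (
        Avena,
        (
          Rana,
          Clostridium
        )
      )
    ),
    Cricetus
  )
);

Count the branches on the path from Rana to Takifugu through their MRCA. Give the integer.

The MRCA of Rana and Takifugu is the root of the tree.
From Rana up to that node: 5 branches. From Takifugu up to the same node: 3 branches. Total: 5 + 3 = 8.

8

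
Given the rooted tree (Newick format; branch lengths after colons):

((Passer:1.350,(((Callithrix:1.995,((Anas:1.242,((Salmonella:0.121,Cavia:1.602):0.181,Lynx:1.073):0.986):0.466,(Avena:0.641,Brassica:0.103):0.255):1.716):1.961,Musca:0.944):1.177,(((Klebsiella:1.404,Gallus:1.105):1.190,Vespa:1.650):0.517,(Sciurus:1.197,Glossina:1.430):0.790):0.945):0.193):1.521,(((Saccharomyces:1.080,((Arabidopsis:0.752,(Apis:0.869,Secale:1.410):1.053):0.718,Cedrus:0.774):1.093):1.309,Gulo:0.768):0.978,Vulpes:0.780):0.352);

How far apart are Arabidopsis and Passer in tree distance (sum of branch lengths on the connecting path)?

8.073

The path runs Arabidopsis → … → MRCA → … → Passer; the MRCA is the root of the tree.
Branch lengths along that path: 0.752 + 0.718 + 1.093 + 1.309 + 0.978 + 0.352 + 1.521 + 1.350 = 8.073.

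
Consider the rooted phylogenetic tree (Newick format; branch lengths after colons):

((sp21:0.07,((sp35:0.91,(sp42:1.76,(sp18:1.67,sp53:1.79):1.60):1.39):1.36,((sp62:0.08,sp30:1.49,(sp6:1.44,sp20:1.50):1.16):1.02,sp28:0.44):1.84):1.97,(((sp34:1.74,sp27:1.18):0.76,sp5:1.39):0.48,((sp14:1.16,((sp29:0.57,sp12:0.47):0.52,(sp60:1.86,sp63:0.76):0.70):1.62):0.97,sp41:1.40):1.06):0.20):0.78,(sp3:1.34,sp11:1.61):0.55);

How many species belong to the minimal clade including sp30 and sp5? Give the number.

19

The MRCA of sp30 and sp5 is the node subtending (sp21,((sp35,(sp42,(sp18,sp53))),((sp62,sp30,(sp6,sp20)),sp28)),(((sp34,sp27),sp5),((sp14,((sp29,sp12),(sp60,sp63))),sp41))).
That clade contains 19 terminal taxa: sp12, sp14, sp18, sp20, sp21, sp27, sp28, sp29, sp30, sp34, sp35, sp41, sp42, sp5, sp53, sp6, sp60, sp62, sp63.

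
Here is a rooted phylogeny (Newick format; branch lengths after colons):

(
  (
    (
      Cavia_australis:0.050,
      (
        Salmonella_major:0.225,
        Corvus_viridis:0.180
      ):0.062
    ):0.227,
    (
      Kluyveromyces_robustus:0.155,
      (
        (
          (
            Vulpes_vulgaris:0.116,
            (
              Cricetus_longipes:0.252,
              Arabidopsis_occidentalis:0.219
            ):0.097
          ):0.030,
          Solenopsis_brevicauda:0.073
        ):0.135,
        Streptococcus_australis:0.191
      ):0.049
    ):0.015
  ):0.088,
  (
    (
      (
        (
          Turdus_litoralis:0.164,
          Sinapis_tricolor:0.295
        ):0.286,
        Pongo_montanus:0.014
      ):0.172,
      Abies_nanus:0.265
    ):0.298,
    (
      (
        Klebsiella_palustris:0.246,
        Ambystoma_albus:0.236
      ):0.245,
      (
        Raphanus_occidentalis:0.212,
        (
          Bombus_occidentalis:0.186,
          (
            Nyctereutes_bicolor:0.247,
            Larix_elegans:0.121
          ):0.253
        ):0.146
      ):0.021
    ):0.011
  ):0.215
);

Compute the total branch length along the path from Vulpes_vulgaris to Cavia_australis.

0.622

The path runs Vulpes_vulgaris → … → MRCA → … → Cavia_australis; the MRCA is the node subtending ((Cavia_australis,(Salmonella_major,Corvus_viridis)),(Kluyveromyces_robustus,(((Vulpes_vulgaris,(Cricetus_longipes,Arabidopsis_occidentalis)),Solenopsis_brevicauda),Streptococcus_australis))).
Branch lengths along that path: 0.116 + 0.030 + 0.135 + 0.049 + 0.015 + 0.227 + 0.050 = 0.622.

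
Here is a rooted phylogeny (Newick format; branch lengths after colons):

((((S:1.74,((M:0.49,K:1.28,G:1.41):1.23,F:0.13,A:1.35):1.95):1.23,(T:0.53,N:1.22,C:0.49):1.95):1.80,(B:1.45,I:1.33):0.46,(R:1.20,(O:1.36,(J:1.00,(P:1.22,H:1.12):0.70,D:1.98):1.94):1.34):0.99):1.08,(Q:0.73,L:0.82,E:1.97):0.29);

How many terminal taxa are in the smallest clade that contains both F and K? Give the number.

The MRCA of F and K is the node subtending ((M,K,G),F,A).
That clade contains 5 terminal taxa: A, F, G, K, M.

5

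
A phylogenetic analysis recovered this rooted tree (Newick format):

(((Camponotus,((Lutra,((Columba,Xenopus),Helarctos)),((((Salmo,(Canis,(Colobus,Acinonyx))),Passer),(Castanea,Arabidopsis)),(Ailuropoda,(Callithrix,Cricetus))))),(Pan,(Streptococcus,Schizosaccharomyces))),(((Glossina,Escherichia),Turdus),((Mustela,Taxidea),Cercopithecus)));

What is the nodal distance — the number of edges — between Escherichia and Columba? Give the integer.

The MRCA of Escherichia and Columba is the root of the tree.
From Escherichia up to that node: 4 branches. From Columba up to the same node: 7 branches. Total: 4 + 7 = 11.

11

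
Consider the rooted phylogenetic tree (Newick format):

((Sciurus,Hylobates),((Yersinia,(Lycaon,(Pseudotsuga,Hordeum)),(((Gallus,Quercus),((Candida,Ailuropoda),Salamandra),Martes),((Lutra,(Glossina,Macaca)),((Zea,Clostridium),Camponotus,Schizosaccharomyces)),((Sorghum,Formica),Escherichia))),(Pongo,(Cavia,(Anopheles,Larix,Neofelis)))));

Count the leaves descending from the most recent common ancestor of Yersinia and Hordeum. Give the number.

20

The MRCA of Yersinia and Hordeum is the node subtending (Yersinia,(Lycaon,(Pseudotsuga,Hordeum)),(((Gallus,Quercus),((Candida,Ailuropoda),Salamandra),Martes),((Lutra,(Glossina,Macaca)),((Zea,Clostridium),Camponotus,Schizosaccharomyces)),((Sorghum,Formica),Escherichia))).
That clade contains 20 terminal taxa: Ailuropoda, Camponotus, Candida, Clostridium, Escherichia, Formica, Gallus, Glossina, Hordeum, Lutra, Lycaon, Macaca, Martes, Pseudotsuga, Quercus, Salamandra, Schizosaccharomyces, Sorghum, Yersinia, Zea.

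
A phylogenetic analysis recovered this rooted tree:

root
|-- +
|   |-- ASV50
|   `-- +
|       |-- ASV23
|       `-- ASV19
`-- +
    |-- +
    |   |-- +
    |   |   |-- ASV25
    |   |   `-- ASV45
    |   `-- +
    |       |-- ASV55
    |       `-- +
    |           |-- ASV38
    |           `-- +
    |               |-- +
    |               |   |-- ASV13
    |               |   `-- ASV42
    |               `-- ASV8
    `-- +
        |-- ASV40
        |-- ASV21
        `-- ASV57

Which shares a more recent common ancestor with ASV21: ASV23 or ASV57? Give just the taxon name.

The MRCA of ASV21 and ASV57 subtends (ASV40,ASV21,ASV57) (3 taxa).
The MRCA of ASV21 and ASV23 is the root, subtending the entire tree (13 taxa).
The first is nested inside the second, so ASV21 shares a more recent common ancestor with ASV57.

ASV57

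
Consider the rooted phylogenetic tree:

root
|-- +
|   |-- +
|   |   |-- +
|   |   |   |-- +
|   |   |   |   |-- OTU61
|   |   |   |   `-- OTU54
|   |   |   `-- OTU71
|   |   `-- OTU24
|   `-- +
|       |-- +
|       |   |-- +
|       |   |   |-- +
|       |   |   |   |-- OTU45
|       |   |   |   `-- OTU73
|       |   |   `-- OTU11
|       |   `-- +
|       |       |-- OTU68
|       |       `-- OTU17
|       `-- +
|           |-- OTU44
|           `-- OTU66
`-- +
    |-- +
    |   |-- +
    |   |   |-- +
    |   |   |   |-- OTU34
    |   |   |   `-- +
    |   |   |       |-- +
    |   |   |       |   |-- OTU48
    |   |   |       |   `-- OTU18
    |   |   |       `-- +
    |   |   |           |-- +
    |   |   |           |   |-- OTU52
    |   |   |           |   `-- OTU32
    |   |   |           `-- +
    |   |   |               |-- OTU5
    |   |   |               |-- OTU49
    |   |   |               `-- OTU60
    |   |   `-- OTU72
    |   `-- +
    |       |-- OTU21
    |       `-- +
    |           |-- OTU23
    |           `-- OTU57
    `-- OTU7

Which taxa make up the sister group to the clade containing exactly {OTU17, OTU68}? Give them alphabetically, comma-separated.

The clade containing exactly {OTU17, OTU68} attaches to the tree at the node subtending (((OTU45,OTU73),OTU11),(OTU68,OTU17)).
The other lineage descending from that same node — the sister group — is ((OTU45,OTU73),OTU11); its 3 tips in alphabetical order are the answer.

OTU11, OTU45, OTU73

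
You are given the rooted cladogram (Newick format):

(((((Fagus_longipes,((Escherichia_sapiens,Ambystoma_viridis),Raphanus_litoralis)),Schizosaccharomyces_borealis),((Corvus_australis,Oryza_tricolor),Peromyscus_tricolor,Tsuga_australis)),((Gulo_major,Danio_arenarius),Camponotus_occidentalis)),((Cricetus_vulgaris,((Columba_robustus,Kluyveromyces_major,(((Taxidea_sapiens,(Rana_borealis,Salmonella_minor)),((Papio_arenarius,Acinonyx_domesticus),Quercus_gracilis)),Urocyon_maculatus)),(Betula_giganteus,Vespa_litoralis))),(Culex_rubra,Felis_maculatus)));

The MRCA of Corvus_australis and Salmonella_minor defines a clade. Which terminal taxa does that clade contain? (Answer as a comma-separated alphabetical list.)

Tracing Corvus_australis: it sits inside (Corvus_australis,Oryza_tricolor).
Tracing Salmonella_minor: it sits inside (Rana_borealis,Salmonella_minor).
The smallest clade enclosing both is the whole tree (their MRCA is the root), so the answer is all 26 tips in alphabetical order.

Acinonyx_domesticus, Ambystoma_viridis, Betula_giganteus, Camponotus_occidentalis, Columba_robustus, Corvus_australis, Cricetus_vulgaris, Culex_rubra, Danio_arenarius, Escherichia_sapiens, Fagus_longipes, Felis_maculatus, Gulo_major, Kluyveromyces_major, Oryza_tricolor, Papio_arenarius, Peromyscus_tricolor, Quercus_gracilis, Rana_borealis, Raphanus_litoralis, Salmonella_minor, Schizosaccharomyces_borealis, Taxidea_sapiens, Tsuga_australis, Urocyon_maculatus, Vespa_litoralis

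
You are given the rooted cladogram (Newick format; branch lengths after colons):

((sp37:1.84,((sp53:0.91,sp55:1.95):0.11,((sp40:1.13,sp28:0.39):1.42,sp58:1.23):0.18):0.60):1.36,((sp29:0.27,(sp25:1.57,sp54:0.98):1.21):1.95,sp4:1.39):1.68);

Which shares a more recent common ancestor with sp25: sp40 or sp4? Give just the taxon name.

The MRCA of sp25 and sp4 subtends ((sp29,(sp25,sp54)),sp4) (4 taxa).
The MRCA of sp25 and sp40 is the root, subtending the entire tree (10 taxa).
The first is nested inside the second, so sp25 shares a more recent common ancestor with sp4.

sp4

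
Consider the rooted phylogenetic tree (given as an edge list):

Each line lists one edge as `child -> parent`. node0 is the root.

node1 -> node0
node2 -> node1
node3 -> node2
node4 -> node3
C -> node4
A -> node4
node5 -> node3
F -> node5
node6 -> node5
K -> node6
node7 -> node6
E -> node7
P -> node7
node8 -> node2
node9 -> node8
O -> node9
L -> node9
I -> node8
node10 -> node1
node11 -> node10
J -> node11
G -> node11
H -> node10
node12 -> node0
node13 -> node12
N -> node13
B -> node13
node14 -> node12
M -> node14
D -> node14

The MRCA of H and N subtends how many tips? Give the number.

The MRCA of H and N is the root, so the clade is the entire tree.
That clade contains 16 terminal taxa: A, B, C, D, E, F, G, H, I, J, K, L, M, N, O, P.

16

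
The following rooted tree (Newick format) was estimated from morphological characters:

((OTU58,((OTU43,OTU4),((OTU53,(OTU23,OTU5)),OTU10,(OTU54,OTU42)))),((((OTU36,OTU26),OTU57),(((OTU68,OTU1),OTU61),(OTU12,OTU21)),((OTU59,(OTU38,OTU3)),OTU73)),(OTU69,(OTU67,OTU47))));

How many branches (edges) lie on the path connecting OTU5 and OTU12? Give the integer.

11

The MRCA of OTU5 and OTU12 is the root of the tree.
From OTU5 up to that node: 6 branches. From OTU12 up to the same node: 5 branches. Total: 6 + 5 = 11.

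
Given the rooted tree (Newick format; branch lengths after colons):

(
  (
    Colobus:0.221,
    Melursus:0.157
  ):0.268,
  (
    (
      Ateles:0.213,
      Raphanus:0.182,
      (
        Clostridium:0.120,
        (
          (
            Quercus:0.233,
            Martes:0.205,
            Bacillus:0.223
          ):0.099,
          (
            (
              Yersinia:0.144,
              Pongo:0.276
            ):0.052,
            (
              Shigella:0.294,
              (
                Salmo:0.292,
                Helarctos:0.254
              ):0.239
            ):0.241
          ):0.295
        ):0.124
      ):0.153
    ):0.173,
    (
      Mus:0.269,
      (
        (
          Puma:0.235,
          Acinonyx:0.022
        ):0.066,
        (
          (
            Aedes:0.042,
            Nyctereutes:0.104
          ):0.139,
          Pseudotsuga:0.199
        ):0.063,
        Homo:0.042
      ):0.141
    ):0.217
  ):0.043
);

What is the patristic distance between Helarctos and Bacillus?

The path runs Helarctos → … → MRCA → … → Bacillus; the MRCA is the node subtending ((Quercus,Martes,Bacillus),((Yersinia,Pongo),(Shigella,(Salmo,Helarctos)))).
Branch lengths along that path: 0.254 + 0.239 + 0.241 + 0.295 + 0.099 + 0.223 = 1.351.

1.351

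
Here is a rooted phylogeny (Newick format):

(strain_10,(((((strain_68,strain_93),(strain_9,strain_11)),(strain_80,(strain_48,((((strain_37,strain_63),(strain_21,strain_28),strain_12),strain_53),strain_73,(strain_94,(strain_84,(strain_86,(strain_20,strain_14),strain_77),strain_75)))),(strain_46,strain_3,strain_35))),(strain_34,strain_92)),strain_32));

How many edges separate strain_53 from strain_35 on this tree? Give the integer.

6

The MRCA of strain_53 and strain_35 is the node subtending (strain_80,(strain_48,((((strain_37,strain_63),(strain_21,strain_28),strain_12),strain_53),strain_73,(strain_94,(strain_84,(strain_86,(strain_20,strain_14),strain_77),strain_75)))),(strain_46,strain_3,strain_35)).
From strain_53 up to that node: 4 branches. From strain_35 up to the same node: 2 branches. Total: 4 + 2 = 6.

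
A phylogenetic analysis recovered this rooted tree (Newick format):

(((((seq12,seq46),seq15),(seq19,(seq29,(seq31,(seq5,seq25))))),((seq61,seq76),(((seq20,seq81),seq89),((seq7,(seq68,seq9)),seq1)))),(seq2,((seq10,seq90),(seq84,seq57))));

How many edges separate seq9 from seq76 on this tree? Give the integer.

The MRCA of seq9 and seq76 is the node subtending ((seq61,seq76),(((seq20,seq81),seq89),((seq7,(seq68,seq9)),seq1))).
From seq9 up to that node: 5 branches. From seq76 up to the same node: 2 branches. Total: 5 + 2 = 7.

7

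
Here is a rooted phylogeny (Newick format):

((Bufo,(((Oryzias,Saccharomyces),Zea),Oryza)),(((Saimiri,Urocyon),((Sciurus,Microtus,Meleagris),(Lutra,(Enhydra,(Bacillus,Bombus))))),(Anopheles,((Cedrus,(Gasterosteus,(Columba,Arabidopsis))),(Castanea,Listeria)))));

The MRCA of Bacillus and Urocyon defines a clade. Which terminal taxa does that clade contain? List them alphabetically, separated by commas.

Bacillus, Bombus, Enhydra, Lutra, Meleagris, Microtus, Saimiri, Sciurus, Urocyon

Tracing Bacillus: it sits inside (Bacillus,Bombus).
Tracing Urocyon: it sits inside (Saimiri,Urocyon).
The smallest clade enclosing both is ((Saimiri,Urocyon),((Sciurus,Microtus,Meleagris),(Lutra,(Enhydra,(Bacillus,Bombus))))); the answer is its 9 terminal taxa in alphabetical order.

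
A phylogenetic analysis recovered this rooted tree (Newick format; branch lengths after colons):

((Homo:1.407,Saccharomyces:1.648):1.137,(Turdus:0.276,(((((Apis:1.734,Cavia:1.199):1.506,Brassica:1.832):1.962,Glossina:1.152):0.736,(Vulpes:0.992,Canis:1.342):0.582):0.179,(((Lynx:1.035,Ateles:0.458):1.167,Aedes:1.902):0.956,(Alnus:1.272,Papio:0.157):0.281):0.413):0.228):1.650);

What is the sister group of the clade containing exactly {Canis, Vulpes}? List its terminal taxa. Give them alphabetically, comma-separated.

The clade containing exactly {Canis, Vulpes} attaches to the tree at the node subtending ((((Apis,Cavia),Brassica),Glossina),(Vulpes,Canis)).
The other lineage descending from that same node — the sister group — is (((Apis,Cavia),Brassica),Glossina); its 4 tips in alphabetical order are the answer.

Apis, Brassica, Cavia, Glossina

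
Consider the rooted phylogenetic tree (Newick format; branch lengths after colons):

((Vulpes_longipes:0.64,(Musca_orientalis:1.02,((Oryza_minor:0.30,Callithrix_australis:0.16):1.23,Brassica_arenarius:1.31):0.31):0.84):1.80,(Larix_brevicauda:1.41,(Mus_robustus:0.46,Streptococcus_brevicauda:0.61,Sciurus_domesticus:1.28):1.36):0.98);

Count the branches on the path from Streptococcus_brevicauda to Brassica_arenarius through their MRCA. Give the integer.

7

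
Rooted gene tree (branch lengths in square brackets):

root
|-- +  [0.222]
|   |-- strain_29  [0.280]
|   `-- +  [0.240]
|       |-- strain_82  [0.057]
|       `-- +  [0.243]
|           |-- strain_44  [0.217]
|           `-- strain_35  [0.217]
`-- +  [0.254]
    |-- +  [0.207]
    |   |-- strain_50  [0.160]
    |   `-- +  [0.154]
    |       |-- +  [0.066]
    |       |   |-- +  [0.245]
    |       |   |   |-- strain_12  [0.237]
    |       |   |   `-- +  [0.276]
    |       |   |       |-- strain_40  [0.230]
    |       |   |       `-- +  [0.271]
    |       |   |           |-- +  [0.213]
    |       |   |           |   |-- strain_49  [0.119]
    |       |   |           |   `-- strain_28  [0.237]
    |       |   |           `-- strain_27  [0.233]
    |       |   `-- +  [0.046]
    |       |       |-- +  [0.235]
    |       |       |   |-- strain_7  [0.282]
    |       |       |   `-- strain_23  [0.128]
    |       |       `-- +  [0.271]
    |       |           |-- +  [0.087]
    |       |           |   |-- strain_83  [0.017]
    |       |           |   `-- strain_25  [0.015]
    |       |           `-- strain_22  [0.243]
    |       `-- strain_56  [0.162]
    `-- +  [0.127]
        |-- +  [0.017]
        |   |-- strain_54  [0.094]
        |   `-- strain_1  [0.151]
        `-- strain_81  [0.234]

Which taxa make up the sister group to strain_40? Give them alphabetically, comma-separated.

strain_27, strain_28, strain_49

strain_40 attaches to the tree at the node subtending (strain_40,((strain_49,strain_28),strain_27)).
The other lineage descending from that same node — the sister group — is ((strain_49,strain_28),strain_27); its 3 tips in alphabetical order are the answer.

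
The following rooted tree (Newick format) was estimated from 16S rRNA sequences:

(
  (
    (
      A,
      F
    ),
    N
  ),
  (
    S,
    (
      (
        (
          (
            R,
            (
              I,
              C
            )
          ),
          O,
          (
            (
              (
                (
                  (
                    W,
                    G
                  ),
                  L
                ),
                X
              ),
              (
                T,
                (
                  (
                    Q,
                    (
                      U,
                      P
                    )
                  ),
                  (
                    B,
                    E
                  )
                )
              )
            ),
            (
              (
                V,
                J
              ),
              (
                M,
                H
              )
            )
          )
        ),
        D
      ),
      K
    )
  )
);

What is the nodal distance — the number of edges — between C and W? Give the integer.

9

The MRCA of C and W is the node subtending ((R,(I,C)),O,(((((W,G),L),X),(T,((Q,(U,P)),(B,E)))),((V,J),(M,H)))).
From C up to that node: 3 branches. From W up to the same node: 6 branches. Total: 3 + 6 = 9.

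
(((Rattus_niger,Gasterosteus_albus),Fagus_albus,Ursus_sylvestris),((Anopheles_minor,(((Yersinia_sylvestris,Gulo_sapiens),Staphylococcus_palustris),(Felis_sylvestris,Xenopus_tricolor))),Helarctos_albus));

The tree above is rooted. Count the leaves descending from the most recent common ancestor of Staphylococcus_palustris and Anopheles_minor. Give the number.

The MRCA of Staphylococcus_palustris and Anopheles_minor is the node subtending (Anopheles_minor,(((Yersinia_sylvestris,Gulo_sapiens),Staphylococcus_palustris),(Felis_sylvestris,Xenopus_tricolor))).
That clade contains 6 terminal taxa: Anopheles_minor, Felis_sylvestris, Gulo_sapiens, Staphylococcus_palustris, Xenopus_tricolor, Yersinia_sylvestris.

6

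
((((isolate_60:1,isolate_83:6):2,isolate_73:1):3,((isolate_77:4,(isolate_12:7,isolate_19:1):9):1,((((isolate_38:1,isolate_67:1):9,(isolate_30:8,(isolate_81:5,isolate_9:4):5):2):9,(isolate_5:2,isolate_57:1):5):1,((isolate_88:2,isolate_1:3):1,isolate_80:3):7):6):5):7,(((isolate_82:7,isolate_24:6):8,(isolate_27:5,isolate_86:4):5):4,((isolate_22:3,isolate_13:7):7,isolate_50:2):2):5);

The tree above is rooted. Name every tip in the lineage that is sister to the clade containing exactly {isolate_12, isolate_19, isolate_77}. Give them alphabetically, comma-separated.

The clade containing exactly {isolate_12, isolate_19, isolate_77} attaches to the tree at the node subtending ((isolate_77,(isolate_12,isolate_19)),((((isolate_38,isolate_67),(isolate_30,(isolate_81,isolate_9))),(isolate_5,isolate_57)),((isolate_88,isolate_1),isolate_80))).
The other lineage descending from that same node — the sister group — is ((((isolate_38,isolate_67),(isolate_30,(isolate_81,isolate_9))),(isolate_5,isolate_57)),((isolate_88,isolate_1),isolate_80)); its 10 tips in alphabetical order are the answer.

isolate_1, isolate_30, isolate_38, isolate_5, isolate_57, isolate_67, isolate_80, isolate_81, isolate_88, isolate_9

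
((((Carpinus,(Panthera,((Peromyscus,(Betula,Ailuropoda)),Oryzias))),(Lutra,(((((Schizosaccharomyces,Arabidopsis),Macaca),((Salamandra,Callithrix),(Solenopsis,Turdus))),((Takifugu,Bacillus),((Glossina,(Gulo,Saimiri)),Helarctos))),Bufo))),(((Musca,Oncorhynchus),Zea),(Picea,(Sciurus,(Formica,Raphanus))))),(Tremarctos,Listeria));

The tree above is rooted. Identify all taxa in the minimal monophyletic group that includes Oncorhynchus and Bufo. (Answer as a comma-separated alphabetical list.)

Ailuropoda, Arabidopsis, Bacillus, Betula, Bufo, Callithrix, Carpinus, Formica, Glossina, Gulo, Helarctos, Lutra, Macaca, Musca, Oncorhynchus, Oryzias, Panthera, Peromyscus, Picea, Raphanus, Saimiri, Salamandra, Schizosaccharomyces, Sciurus, Solenopsis, Takifugu, Turdus, Zea

Tracing Oncorhynchus: it sits inside (Musca,Oncorhynchus).
Tracing Bufo: it sits inside (((((Schizosaccharomyces,Arabidopsis),Macaca),((Salamandra,Callithrix),(Solenopsis,Turdus))),((Takifugu,Bacillus),((Glossina,(Gulo,Saimiri)),Helarctos))),Bufo).
The smallest clade enclosing both is (((Carpinus,(Panthera,((Peromyscus,(Betula,Ailuropoda)),Oryzias))),(Lutra,(((((Schizosaccharomyces,Arabidopsis),Macaca),((Salamandra,Callithrix),(Solenopsis,Turdus))),((Takifugu,Bacillus),((Glossina,(Gulo,Saimiri)),Helarctos))),Bufo))),(((Musca,Oncorhynchus),Zea),(Picea,(Sciurus,(Formica,Raphanus))))); the answer is its 28 terminal taxa in alphabetical order.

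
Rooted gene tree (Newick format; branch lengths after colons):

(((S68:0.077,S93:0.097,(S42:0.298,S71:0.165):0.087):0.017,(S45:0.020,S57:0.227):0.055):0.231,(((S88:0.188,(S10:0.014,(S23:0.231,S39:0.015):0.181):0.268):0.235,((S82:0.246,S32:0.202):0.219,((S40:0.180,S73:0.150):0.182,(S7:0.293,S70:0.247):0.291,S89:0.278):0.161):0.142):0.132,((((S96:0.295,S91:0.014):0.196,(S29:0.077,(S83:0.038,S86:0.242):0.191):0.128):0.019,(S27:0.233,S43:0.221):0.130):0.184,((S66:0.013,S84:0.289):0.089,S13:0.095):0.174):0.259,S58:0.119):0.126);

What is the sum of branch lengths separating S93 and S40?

1.268

The path runs S93 → … → MRCA → … → S40; the MRCA is the root of the tree.
Branch lengths along that path: 0.097 + 0.017 + 0.231 + 0.126 + 0.132 + 0.142 + 0.161 + 0.182 + 0.180 = 1.268.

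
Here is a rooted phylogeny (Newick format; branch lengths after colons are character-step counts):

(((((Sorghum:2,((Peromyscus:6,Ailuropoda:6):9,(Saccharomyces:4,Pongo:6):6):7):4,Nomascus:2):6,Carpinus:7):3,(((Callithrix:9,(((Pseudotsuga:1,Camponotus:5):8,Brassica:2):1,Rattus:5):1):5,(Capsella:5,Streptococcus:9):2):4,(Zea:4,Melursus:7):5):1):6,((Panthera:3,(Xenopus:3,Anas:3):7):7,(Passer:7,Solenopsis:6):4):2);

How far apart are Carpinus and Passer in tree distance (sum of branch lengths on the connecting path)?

29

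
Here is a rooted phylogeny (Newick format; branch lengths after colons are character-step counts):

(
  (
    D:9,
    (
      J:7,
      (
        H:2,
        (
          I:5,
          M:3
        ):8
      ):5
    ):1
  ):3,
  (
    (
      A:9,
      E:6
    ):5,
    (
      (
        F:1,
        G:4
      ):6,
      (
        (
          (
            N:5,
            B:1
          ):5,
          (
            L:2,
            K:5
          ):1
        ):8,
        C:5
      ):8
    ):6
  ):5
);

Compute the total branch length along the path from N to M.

57

The path runs N → … → MRCA → … → M; the MRCA is the root of the tree.
Branch lengths along that path: 5 + 5 + 8 + 8 + 6 + 5 + 3 + 1 + 5 + 8 + 3 = 57.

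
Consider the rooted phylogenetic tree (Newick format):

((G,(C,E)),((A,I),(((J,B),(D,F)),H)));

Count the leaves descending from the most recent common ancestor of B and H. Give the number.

5

The MRCA of B and H is the node subtending (((J,B),(D,F)),H).
That clade contains 5 terminal taxa: B, D, F, H, J.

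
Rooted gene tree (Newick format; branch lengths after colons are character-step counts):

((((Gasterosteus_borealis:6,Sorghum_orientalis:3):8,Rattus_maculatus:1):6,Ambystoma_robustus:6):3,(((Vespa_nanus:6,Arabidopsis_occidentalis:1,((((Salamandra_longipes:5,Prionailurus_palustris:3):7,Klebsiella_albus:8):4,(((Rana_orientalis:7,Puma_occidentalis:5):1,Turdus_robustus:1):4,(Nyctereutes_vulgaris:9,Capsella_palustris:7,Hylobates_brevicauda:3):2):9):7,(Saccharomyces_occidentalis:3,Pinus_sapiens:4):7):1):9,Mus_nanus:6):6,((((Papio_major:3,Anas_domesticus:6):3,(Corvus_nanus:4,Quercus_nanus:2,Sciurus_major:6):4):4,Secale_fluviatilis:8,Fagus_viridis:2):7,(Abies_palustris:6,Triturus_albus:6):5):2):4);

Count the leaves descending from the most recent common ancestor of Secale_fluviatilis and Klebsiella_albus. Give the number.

23

The MRCA of Secale_fluviatilis and Klebsiella_albus is the node subtending (((Vespa_nanus,Arabidopsis_occidentalis,((((Salamandra_longipes,Prionailurus_palustris),Klebsiella_albus),(((Rana_orientalis,Puma_occidentalis),Turdus_robustus),(Nyctereutes_vulgaris,Capsella_palustris,Hylobates_brevicauda))),(Saccharomyces_occidentalis,Pinus_sapiens))),Mus_nanus),((((Papio_major,Anas_domesticus),(Corvus_nanus,Quercus_nanus,Sciurus_major)),Secale_fluviatilis,Fagus_viridis),(Abies_palustris,Triturus_albus))).
That clade contains 23 terminal taxa: Abies_palustris, Anas_domesticus, Arabidopsis_occidentalis, Capsella_palustris, Corvus_nanus, Fagus_viridis, Hylobates_brevicauda, Klebsiella_albus, Mus_nanus, Nyctereutes_vulgaris, Papio_major, Pinus_sapiens, Prionailurus_palustris, Puma_occidentalis, Quercus_nanus, Rana_orientalis, Saccharomyces_occidentalis, Salamandra_longipes, Sciurus_major, Secale_fluviatilis, Triturus_albus, Turdus_robustus, Vespa_nanus.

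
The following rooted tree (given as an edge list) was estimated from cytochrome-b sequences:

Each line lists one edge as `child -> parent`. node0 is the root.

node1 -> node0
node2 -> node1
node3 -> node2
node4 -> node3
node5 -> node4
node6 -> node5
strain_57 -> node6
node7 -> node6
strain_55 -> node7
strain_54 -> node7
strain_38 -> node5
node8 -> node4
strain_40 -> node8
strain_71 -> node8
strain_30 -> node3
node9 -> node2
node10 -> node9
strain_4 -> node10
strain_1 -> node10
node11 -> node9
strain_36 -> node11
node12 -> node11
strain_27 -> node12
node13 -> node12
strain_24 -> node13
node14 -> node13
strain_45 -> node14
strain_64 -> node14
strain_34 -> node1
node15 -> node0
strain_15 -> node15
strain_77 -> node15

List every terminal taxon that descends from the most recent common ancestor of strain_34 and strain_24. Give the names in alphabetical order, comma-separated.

Tracing strain_34: it sits inside ((((((strain_57,(strain_55,strain_54)),strain_38),(strain_40,strain_71)),strain_30),((strain_4,strain_1),(strain_36,(strain_27,(strain_24,(strain_45,strain_64)))))),strain_34).
Tracing strain_24: it sits inside (strain_24,(strain_45,strain_64)).
The smallest clade enclosing both is ((((((strain_57,(strain_55,strain_54)),strain_38),(strain_40,strain_71)),strain_30),((strain_4,strain_1),(strain_36,(strain_27,(strain_24,(strain_45,strain_64)))))),strain_34); the answer is its 15 terminal taxa in alphabetical order.

strain_1, strain_24, strain_27, strain_30, strain_34, strain_36, strain_38, strain_4, strain_40, strain_45, strain_54, strain_55, strain_57, strain_64, strain_71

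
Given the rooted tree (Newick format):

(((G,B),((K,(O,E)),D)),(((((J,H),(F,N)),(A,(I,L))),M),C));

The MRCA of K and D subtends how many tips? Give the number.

4

The MRCA of K and D is the node subtending ((K,(O,E)),D).
That clade contains 4 terminal taxa: D, E, K, O.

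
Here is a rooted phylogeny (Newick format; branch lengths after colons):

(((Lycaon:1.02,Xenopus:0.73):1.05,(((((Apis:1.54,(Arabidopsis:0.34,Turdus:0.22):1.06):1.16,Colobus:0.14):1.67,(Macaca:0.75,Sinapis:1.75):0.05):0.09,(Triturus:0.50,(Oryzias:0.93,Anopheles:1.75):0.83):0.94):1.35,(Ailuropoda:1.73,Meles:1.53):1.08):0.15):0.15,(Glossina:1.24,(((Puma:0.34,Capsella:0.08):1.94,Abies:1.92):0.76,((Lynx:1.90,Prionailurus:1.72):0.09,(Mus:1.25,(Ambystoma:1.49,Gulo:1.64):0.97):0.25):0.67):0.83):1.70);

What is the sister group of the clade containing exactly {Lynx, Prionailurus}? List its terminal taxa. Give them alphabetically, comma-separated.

Ambystoma, Gulo, Mus

The clade containing exactly {Lynx, Prionailurus} attaches to the tree at the node subtending ((Lynx,Prionailurus),(Mus,(Ambystoma,Gulo))).
The other lineage descending from that same node — the sister group — is (Mus,(Ambystoma,Gulo)); its 3 tips in alphabetical order are the answer.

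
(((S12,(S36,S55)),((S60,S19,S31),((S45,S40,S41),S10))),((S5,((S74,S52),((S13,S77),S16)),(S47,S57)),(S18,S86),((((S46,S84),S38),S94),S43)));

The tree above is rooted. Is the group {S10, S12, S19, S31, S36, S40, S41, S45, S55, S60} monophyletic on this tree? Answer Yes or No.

The most recent common ancestor of these taxa subtends ((S12,(S36,S55)),((S60,S19,S31),((S45,S40,S41),S10))).
That clade has exactly 10 tips — every listed taxon and nothing else — so the group is monophyletic.

Yes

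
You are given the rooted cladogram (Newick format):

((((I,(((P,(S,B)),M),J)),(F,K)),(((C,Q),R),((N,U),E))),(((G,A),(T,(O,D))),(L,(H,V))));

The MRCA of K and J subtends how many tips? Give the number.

8

The MRCA of K and J is the node subtending ((I,(((P,(S,B)),M),J)),(F,K)).
That clade contains 8 terminal taxa: B, F, I, J, K, M, P, S.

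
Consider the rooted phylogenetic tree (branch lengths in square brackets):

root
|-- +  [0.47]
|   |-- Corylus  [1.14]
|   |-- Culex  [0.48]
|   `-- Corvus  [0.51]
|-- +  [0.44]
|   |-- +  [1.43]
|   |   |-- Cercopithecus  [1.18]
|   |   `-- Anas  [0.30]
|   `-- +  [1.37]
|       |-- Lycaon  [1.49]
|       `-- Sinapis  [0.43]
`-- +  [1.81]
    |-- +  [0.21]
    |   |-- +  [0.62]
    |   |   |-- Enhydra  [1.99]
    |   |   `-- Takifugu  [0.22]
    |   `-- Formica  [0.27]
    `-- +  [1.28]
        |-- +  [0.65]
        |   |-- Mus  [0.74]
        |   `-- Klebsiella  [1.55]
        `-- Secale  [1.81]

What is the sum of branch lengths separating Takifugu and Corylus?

4.47

The path runs Takifugu → … → MRCA → … → Corylus; the MRCA is the root of the tree.
Branch lengths along that path: 0.22 + 0.62 + 0.21 + 1.81 + 0.47 + 1.14 = 4.47.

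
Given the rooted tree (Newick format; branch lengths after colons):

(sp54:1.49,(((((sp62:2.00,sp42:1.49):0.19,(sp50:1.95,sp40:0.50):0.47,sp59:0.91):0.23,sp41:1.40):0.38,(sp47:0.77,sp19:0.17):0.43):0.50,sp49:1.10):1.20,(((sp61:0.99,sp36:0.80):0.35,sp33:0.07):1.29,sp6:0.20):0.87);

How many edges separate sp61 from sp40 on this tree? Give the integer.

10

The MRCA of sp61 and sp40 is the root of the tree.
From sp61 up to that node: 4 branches. From sp40 up to the same node: 6 branches. Total: 4 + 6 = 10.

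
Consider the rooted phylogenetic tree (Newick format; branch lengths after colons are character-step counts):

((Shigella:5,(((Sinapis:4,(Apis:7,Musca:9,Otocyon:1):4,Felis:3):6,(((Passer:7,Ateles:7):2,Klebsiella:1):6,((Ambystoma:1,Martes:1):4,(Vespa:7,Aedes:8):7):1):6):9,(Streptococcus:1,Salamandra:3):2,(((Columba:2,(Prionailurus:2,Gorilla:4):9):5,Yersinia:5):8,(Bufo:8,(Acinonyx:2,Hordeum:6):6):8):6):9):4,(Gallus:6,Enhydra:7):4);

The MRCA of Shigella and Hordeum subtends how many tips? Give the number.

22

The MRCA of Shigella and Hordeum is the node subtending (Shigella,(((Sinapis,(Apis,Musca,Otocyon),Felis),(((Passer,Ateles),Klebsiella),((Ambystoma,Martes),(Vespa,Aedes)))),(Streptococcus,Salamandra),(((Columba,(Prionailurus,Gorilla)),Yersinia),(Bufo,(Acinonyx,Hordeum))))).
That clade contains 22 terminal taxa: Acinonyx, Aedes, Ambystoma, Apis, Ateles, Bufo, Columba, Felis, Gorilla, Hordeum, Klebsiella, Martes, Musca, Otocyon, Passer, Prionailurus, Salamandra, Shigella, Sinapis, Streptococcus, Vespa, Yersinia.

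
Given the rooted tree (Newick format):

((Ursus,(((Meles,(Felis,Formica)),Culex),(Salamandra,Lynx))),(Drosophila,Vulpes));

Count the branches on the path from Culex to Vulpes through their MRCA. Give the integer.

The MRCA of Culex and Vulpes is the root of the tree.
From Culex up to that node: 4 branches. From Vulpes up to the same node: 2 branches. Total: 4 + 2 = 6.

6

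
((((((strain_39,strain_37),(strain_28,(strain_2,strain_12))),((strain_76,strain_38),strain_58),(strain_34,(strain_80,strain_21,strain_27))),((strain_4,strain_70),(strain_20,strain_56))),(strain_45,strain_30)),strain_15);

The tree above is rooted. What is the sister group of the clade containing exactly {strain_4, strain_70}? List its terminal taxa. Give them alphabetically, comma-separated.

strain_20, strain_56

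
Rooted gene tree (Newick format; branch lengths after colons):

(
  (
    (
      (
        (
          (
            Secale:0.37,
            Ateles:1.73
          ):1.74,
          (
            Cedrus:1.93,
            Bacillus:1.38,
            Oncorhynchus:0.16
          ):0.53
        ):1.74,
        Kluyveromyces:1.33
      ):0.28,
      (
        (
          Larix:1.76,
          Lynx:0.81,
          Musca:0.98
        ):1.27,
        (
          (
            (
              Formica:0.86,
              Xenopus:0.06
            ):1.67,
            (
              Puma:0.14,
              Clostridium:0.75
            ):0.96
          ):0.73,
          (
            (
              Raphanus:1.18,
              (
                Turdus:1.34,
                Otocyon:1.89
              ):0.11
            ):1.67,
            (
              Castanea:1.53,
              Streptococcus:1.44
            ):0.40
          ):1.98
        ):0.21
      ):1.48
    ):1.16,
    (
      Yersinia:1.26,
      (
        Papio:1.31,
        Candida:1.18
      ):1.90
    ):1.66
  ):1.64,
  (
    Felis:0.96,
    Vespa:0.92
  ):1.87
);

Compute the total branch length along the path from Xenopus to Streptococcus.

6.28

The path runs Xenopus → … → MRCA → … → Streptococcus; the MRCA is the node subtending (((Formica,Xenopus),(Puma,Clostridium)),((Raphanus,(Turdus,Otocyon)),(Castanea,Streptococcus))).
Branch lengths along that path: 0.06 + 1.67 + 0.73 + 1.98 + 0.40 + 1.44 = 6.28.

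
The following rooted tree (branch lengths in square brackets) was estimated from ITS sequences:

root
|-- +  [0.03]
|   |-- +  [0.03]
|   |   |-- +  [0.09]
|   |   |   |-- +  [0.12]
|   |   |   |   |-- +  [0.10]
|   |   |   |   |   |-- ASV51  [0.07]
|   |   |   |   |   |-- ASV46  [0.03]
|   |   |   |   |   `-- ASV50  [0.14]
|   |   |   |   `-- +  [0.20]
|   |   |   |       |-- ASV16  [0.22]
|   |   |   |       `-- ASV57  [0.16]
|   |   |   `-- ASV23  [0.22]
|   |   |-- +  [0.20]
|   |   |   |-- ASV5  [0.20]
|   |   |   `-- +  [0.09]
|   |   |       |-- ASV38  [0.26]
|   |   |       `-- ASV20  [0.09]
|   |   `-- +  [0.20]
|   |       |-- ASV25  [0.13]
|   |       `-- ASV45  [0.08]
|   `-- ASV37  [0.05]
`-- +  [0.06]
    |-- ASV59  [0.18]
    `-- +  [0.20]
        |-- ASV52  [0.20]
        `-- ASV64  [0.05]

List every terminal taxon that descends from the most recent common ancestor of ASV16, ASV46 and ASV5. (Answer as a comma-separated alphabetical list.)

Tracing ASV16: it sits inside (ASV16,ASV57).
Tracing ASV46: it sits inside (ASV51,ASV46,ASV50).
Tracing ASV5: it sits inside (ASV5,(ASV38,ASV20)).
The smallest clade enclosing all 3 is ((((ASV51,ASV46,ASV50),(ASV16,ASV57)),ASV23),(ASV5,(ASV38,ASV20)),(ASV25,ASV45)); the answer is its 11 terminal taxa in alphabetical order.

ASV16, ASV20, ASV23, ASV25, ASV38, ASV45, ASV46, ASV5, ASV50, ASV51, ASV57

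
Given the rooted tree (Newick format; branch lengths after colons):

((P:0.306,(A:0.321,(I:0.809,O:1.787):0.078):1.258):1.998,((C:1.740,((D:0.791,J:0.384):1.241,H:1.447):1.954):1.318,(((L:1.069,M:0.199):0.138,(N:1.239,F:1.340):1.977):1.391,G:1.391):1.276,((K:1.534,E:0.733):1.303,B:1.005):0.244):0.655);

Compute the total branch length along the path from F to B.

7.233

The path runs F → … → MRCA → … → B; the MRCA is the node subtending ((C,((D,J),H)),(((L,M),(N,F)),G),((K,E),B)).
Branch lengths along that path: 1.340 + 1.977 + 1.391 + 1.276 + 0.244 + 1.005 = 7.233.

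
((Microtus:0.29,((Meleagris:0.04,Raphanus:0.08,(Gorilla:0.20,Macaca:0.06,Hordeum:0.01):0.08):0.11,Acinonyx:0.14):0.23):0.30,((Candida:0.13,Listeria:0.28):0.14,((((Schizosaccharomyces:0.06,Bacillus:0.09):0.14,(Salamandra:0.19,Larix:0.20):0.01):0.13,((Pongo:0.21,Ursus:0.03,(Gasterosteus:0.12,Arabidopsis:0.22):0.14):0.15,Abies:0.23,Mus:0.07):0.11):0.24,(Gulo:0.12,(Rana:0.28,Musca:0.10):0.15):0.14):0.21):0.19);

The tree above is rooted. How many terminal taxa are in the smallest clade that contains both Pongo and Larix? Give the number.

The MRCA of Pongo and Larix is the node subtending (((Schizosaccharomyces,Bacillus),(Salamandra,Larix)),((Pongo,Ursus,(Gasterosteus,Arabidopsis)),Abies,Mus)).
That clade contains 10 terminal taxa: Abies, Arabidopsis, Bacillus, Gasterosteus, Larix, Mus, Pongo, Salamandra, Schizosaccharomyces, Ursus.

10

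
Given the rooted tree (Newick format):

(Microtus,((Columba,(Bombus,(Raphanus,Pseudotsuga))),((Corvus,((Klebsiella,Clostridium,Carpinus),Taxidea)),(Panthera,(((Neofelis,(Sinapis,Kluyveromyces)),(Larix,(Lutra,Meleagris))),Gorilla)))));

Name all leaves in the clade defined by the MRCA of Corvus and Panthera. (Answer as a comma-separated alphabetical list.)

Tracing Corvus: it sits inside (Corvus,((Klebsiella,Clostridium,Carpinus),Taxidea)).
Tracing Panthera: it sits inside (Panthera,(((Neofelis,(Sinapis,Kluyveromyces)),(Larix,(Lutra,Meleagris))),Gorilla)).
The smallest clade enclosing both is ((Corvus,((Klebsiella,Clostridium,Carpinus),Taxidea)),(Panthera,(((Neofelis,(Sinapis,Kluyveromyces)),(Larix,(Lutra,Meleagris))),Gorilla))); the answer is its 13 terminal taxa in alphabetical order.

Carpinus, Clostridium, Corvus, Gorilla, Klebsiella, Kluyveromyces, Larix, Lutra, Meleagris, Neofelis, Panthera, Sinapis, Taxidea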